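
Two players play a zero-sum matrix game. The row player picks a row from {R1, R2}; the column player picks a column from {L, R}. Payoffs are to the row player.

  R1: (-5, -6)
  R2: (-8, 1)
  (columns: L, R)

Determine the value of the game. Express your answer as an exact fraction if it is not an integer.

Row minima: R1 → -6, R2 → -8; maximin = -6.
Column maxima: L → -5, R → 1; minimax = -5.
-6 ≠ -5, so there is no saddle point; optimal play is mixed.
Let the row player play R1 with probability p. Expected payoff against L: (-5)p + (-8)(1−p) = 3p − 8; against R: (-6)p + 1(1−p) = −7p + 1.
Setting these equal: 3p − 8 = −7p + 1 ⇒ 10p = 9 ⇒ p = 9/10, and the value is (3)·(9/10) − 8 = -53/10.
For the column player: with q = P(L), equating R1's and R2's payoffs gives q − 6 = −9q + 1 ⇒ q = 7/10.

-53/10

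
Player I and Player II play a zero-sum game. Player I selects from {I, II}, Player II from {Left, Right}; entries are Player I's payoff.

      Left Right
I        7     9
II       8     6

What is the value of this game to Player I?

15/2

Row minima: I → 7, II → 6; maximin = 7.
Column maxima: Left → 8, Right → 9; minimax = 8.
7 ≠ 8, so there is no saddle point; optimal play is mixed.
Let Player I play I with probability p. Expected payoff against Left: 7p + 8(1−p) = −p + 8; against Right: 9p + 6(1−p) = 3p + 6.
Setting these equal: −p + 8 = 3p + 6 ⇒ −4p = -2 ⇒ p = 1/2, and the value is (-1)·(1/2) + 8 = 15/2.
For Player II: with q = P(Left), equating I's and II's payoffs gives −2q + 9 = 2q + 6 ⇒ q = 3/4.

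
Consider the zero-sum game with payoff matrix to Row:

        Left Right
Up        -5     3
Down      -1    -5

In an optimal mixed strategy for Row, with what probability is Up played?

1/3

Row minima: Up → -5, Down → -5; maximin = -5.
Column maxima: Left → -1, Right → 3; minimax = -1.
-5 ≠ -1, so there is no saddle point; optimal play is mixed.
Let Row play Up with probability p. Expected payoff against Left: (-5)p + (-1)(1−p) = −4p − 1; against Right: 3p + (-5)(1−p) = 8p − 5.
Setting these equal: −4p − 1 = 8p − 5 ⇒ −12p = -4 ⇒ p = 1/3, and the value is (-4)·(1/3) − 1 = -7/3.
For Column: with q = P(Left), equating Up's and Down's payoffs gives −8q + 3 = 4q − 5 ⇒ q = 2/3.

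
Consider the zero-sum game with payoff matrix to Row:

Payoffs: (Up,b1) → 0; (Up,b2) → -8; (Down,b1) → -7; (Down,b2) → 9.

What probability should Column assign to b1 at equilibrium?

Row minima: Up → -8, Down → -7; maximin = -7.
Column maxima: b1 → 0, b2 → 9; minimax = 0.
-7 ≠ 0, so there is no saddle point; optimal play is mixed.
Let Row play Up with probability p. Expected payoff against b1: 0p + (-7)(1−p) = 7p − 7; against b2: (-8)p + 9(1−p) = −17p + 9.
Setting these equal: 7p − 7 = −17p + 9 ⇒ 24p = 16 ⇒ p = 2/3, and the value is (7)·(2/3) − 7 = -7/3.
For Column: with q = P(b1), equating Up's and Down's payoffs gives 8q − 8 = −16q + 9 ⇒ q = 17/24.

17/24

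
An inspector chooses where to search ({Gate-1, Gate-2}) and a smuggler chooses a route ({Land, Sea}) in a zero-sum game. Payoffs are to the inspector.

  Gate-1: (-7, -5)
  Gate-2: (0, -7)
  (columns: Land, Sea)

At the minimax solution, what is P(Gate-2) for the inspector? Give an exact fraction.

Row minima: Gate-1 → -7, Gate-2 → -7; maximin = -7.
Column maxima: Land → 0, Sea → -5; minimax = -5.
-7 ≠ -5, so there is no saddle point; optimal play is mixed.
Let the inspector play Gate-1 with probability p. Expected payoff against Land: (-7)p + 0(1−p) = −7p; against Sea: (-5)p + (-7)(1−p) = 2p − 7.
Setting these equal: −7p = 2p − 7 ⇒ −9p = -7 ⇒ p = 7/9, and the value is (-7)·(7/9) = -49/9.
For the smuggler: with q = P(Land), equating Gate-1's and Gate-2's payoffs gives −2q − 5 = 7q − 7 ⇒ q = 2/9.

2/9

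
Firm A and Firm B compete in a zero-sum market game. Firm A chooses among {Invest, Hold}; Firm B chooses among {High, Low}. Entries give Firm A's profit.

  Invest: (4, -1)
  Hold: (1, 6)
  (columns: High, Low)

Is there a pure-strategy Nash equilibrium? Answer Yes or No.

Row minima: Invest → -1, Hold → 1; maximin = 1.
Column maxima: High → 4, Low → 6; minimax = 4.
1 ≠ 4, so no pure-strategy equilibrium exists.

No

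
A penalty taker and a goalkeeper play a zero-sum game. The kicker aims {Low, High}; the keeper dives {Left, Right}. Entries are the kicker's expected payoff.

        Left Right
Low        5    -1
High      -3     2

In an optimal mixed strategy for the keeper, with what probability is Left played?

Row minima: Low → -1, High → -3; maximin = -1.
Column maxima: Left → 5, Right → 2; minimax = 2.
-1 ≠ 2, so there is no saddle point; optimal play is mixed.
Let the kicker play Low with probability p. Expected payoff against Left: 5p + (-3)(1−p) = 8p − 3; against Right: (-1)p + 2(1−p) = −3p + 2.
Setting these equal: 8p − 3 = −3p + 2 ⇒ 11p = 5 ⇒ p = 5/11, and the value is (8)·(5/11) − 3 = 7/11.
For the keeper: with q = P(Left), equating Low's and High's payoffs gives 6q − 1 = −5q + 2 ⇒ q = 3/11.

3/11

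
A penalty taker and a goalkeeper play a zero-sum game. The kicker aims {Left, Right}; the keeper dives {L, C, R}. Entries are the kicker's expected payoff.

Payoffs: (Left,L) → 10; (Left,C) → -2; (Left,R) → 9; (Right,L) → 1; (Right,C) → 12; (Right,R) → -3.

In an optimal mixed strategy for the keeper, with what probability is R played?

Row minima: Left → -2, Right → -3; maximin = -2.
Column maxima: L → 10, C → 12, R → 9; minimax = 9.
-2 ≠ 9, so there is no saddle point; optimal play is mixed.
L is strictly dominated by R (it gives the kicker strictly more in every row), so the keeper never plays it.
On the remaining 2×2 (Left, Right vs C, R):
Let the kicker play Left with probability p. Expected payoff against C: (-2)p + 12(1−p) = −14p + 12; against R: 9p + (-3)(1−p) = 12p − 3.
Setting these equal: −14p + 12 = 12p − 3 ⇒ −26p = -15 ⇒ p = 15/26, and the value is (-14)·(15/26) + 12 = 51/13.
For the keeper: with q = P(C), equating Left's and Right's payoffs gives −11q + 9 = 15q − 3 ⇒ q = 6/13.

7/13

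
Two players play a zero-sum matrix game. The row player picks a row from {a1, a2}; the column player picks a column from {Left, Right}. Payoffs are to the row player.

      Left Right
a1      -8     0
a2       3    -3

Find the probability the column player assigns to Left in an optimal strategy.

Row minima: a1 → -8, a2 → -3; maximin = -3.
Column maxima: Left → 3, Right → 0; minimax = 0.
-3 ≠ 0, so there is no saddle point; optimal play is mixed.
Let the row player play a1 with probability p. Expected payoff against Left: (-8)p + 3(1−p) = −11p + 3; against Right: 0p + (-3)(1−p) = 3p − 3.
Setting these equal: −11p + 3 = 3p − 3 ⇒ −14p = -6 ⇒ p = 3/7, and the value is (-11)·(3/7) + 3 = -12/7.
For the column player: with q = P(Left), equating a1's and a2's payoffs gives −8q = 6q − 3 ⇒ q = 3/14.

3/14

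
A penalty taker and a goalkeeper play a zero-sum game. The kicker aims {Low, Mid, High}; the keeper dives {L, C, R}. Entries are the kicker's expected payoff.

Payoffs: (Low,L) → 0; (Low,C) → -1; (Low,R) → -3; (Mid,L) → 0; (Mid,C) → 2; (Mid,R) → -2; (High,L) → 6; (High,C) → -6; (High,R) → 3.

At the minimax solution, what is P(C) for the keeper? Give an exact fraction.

5/13

Row minima: Low → -3, Mid → -2, High → -6; maximin = -2.
Column maxima: L → 6, C → 2, R → 3; minimax = 2.
-2 ≠ 2, so there is no saddle point; optimal play is mixed.
L is strictly dominated by R (it gives the kicker strictly more in every row), so the keeper never plays it.
With L eliminated, Low is strictly dominated by Mid (Mid gives the kicker strictly more in every remaining column), so the kicker never plays it.
On the remaining 2×2 (Mid, High vs C, R):
Let the kicker play Mid with probability p. Expected payoff against C: 2p + (-6)(1−p) = 8p − 6; against R: (-2)p + 3(1−p) = −5p + 3.
Setting these equal: 8p − 6 = −5p + 3 ⇒ 13p = 9 ⇒ p = 9/13, and the value is (8)·(9/13) − 6 = -6/13.
For the keeper: with q = P(C), equating Mid's and High's payoffs gives 4q − 2 = −9q + 3 ⇒ q = 5/13.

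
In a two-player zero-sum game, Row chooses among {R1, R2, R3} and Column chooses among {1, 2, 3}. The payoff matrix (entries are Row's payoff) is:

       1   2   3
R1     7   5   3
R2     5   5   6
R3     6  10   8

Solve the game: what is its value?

19/3

Row minima: R1 → 3, R2 → 5, R3 → 6; maximin = 6.
Column maxima: 1 → 7, 2 → 10, 3 → 8; minimax = 7.
6 ≠ 7, so there is no saddle point; optimal play is mixed.
R2 is strictly dominated by R3, so Row never plays it.
With R2 eliminated, 2 is strictly dominated by 3 (it gives Row strictly more in every remaining row), so Column never plays it.
On the remaining 2×2 (R1, R3 vs 1, 3):
Let Row play R1 with probability p. Expected payoff against 1: 7p + 6(1−p) = p + 6; against 3: 3p + 8(1−p) = −5p + 8.
Setting these equal: p + 6 = −5p + 8 ⇒ 6p = 2 ⇒ p = 1/3, and the value is (1)·(1/3) + 6 = 19/3.
For Column: with q = P(1), equating R1's and R3's payoffs gives 4q + 3 = −2q + 8 ⇒ q = 5/6.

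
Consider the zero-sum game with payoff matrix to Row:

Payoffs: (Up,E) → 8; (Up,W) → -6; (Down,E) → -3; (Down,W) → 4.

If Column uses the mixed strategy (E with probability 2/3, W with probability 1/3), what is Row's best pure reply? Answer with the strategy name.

Expected payoff of Up: (2/3)·8 + (1/3)·(-6) = 10/3.
Expected payoff of Down: (2/3)·(-3) + (1/3)·4 = -2/3.
The largest is 10/3, so Row's best response is Up.

Up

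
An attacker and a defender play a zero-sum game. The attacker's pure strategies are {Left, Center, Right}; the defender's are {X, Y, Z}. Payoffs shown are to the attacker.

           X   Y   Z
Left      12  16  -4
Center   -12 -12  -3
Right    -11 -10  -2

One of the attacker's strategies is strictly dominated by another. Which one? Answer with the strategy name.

Center

Right gives a strictly higher payoff than Center against every column: -11 > -12, -10 > -12, -2 > -3.
So Center is strictly dominated and the attacker never plays it.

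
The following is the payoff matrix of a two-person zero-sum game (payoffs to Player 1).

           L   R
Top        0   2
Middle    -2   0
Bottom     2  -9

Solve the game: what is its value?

Row minima: Top → 0, Middle → -2, Bottom → -9; maximin = 0.
Column maxima: L → 2, R → 2; minimax = 2.
0 ≠ 2, so there is no saddle point; optimal play is mixed.
Middle is strictly dominated by Top, so Player 1 never plays it.
On the remaining 2×2 (Top, Bottom vs L, R):
Let Player 1 play Top with probability p. Expected payoff against L: 0p + 2(1−p) = −2p + 2; against R: 2p + (-9)(1−p) = 11p − 9.
Setting these equal: −2p + 2 = 11p − 9 ⇒ −13p = -11 ⇒ p = 11/13, and the value is (-2)·(11/13) + 2 = 4/13.
For Player 2: with q = P(L), equating Top's and Bottom's payoffs gives −2q + 2 = 11q − 9 ⇒ q = 11/13.

4/13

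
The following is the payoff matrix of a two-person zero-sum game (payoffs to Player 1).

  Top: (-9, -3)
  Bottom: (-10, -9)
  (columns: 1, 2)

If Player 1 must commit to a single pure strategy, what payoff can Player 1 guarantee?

-9

Row minima: Top → -9, Bottom → -10.
The best of these is -9.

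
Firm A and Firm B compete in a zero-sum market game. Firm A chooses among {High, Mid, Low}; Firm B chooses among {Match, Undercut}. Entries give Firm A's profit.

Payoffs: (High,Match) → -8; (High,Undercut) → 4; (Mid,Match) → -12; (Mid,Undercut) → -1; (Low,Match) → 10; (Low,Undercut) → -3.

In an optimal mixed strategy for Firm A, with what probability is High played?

13/25

Row minima: High → -8, Mid → -12, Low → -3; maximin = -3.
Column maxima: Match → 10, Undercut → 4; minimax = 4.
-3 ≠ 4, so there is no saddle point; optimal play is mixed.
Mid is strictly dominated by High, so Firm A never plays it.
On the remaining 2×2 (High, Low vs Match, Undercut):
Let Firm A play High with probability p. Expected payoff against Match: (-8)p + 10(1−p) = −18p + 10; against Undercut: 4p + (-3)(1−p) = 7p − 3.
Setting these equal: −18p + 10 = 7p − 3 ⇒ −25p = -13 ⇒ p = 13/25, and the value is (-18)·(13/25) + 10 = 16/25.
For Firm B: with q = P(Match), equating High's and Low's payoffs gives −12q + 4 = 13q − 3 ⇒ q = 7/25.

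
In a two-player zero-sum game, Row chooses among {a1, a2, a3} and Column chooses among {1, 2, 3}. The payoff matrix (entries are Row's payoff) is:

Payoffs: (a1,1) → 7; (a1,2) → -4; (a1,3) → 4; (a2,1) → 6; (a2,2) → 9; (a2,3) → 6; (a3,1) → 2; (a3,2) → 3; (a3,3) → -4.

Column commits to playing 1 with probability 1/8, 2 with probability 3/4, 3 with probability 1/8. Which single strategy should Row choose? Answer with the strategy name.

Expected payoff of a1: (1/8)·7 + (3/4)·(-4) + (1/8)·4 = -13/8.
Expected payoff of a2: (1/8)·6 + (3/4)·9 + (1/8)·6 = 33/4.
Expected payoff of a3: (1/8)·2 + (3/4)·3 + (1/8)·(-4) = 2.
The largest is 33/4, so Row's best response is a2.

a2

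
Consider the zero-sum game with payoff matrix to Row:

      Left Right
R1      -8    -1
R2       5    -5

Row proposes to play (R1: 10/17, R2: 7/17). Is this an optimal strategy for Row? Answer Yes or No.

Against Left this mix gives (10/17)·(-8) + (7/17)·5 = -45/17.
Against Right this mix gives (10/17)·(-1) + (7/17)·(-5) = -45/17.
All of Column's active replies (Left, Right) yield -45/17, and no column does worse for Row. The mix makes Column indifferent and guarantees -45/17, so it is optimal.

Yes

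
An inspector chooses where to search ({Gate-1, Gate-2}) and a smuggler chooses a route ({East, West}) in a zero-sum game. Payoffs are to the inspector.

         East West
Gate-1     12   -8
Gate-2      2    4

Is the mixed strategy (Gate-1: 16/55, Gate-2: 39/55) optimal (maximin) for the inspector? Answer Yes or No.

Against East this mix gives (16/55)·12 + (39/55)·2 = 54/11.
Against West this mix gives (16/55)·(-8) + (39/55)·4 = 28/55.
The smuggler will play West, holding the inspector to 28/55. Shifting weight toward the row that does better against West would raise this floor (the equalizing mix achieves 32/11 against both West and East), so the proposed strategy is not optimal.

No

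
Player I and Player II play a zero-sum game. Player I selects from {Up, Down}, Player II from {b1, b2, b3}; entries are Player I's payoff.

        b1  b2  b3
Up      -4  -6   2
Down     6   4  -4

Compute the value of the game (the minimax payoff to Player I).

-1

Row minima: Up → -6, Down → -4; maximin = -4.
Column maxima: b1 → 6, b2 → 4, b3 → 2; minimax = 2.
-4 ≠ 2, so there is no saddle point; optimal play is mixed.
b1 is strictly dominated by b2 (it gives Player I strictly more in every row), so Player II never plays it.
On the remaining 2×2 (Up, Down vs b2, b3):
Let Player I play Up with probability p. Expected payoff against b2: (-6)p + 4(1−p) = −10p + 4; against b3: 2p + (-4)(1−p) = 6p − 4.
Setting these equal: −10p + 4 = 6p − 4 ⇒ −16p = -8 ⇒ p = 1/2, and the value is (-10)·(1/2) + 4 = -1.
For Player II: with q = P(b2), equating Up's and Down's payoffs gives −8q + 2 = 8q − 4 ⇒ q = 3/8.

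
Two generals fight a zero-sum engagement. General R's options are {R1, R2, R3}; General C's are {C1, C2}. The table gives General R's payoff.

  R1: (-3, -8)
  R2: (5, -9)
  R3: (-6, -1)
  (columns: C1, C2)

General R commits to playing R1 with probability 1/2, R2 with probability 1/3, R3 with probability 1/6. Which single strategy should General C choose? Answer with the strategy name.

If General C plays C1, General R's expected payoff is (1/2)·(-3) + (1/3)·5 + (1/6)·(-6) = -5/6.
If General C plays C2, General R's expected payoff is (1/2)·(-8) + (1/3)·(-9) + (1/6)·(-1) = -43/6.
General C minimizes General R's payoff; the smallest is -43/6, so the best response is C2.

C2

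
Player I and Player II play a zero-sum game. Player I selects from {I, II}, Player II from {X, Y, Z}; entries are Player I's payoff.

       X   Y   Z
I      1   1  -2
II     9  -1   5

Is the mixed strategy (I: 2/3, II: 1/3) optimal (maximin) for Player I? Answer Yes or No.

Yes

Against X this mix gives (2/3)·1 + (1/3)·9 = 11/3.
Against Y this mix gives (2/3)·1 + (1/3)·(-1) = 1/3.
Against Z this mix gives (2/3)·(-2) + (1/3)·5 = 1/3.
All of Player II's active replies (Y, Z) yield 1/3, and no column does worse for Player I. The mix makes Player II indifferent and guarantees 1/3, so it is optimal.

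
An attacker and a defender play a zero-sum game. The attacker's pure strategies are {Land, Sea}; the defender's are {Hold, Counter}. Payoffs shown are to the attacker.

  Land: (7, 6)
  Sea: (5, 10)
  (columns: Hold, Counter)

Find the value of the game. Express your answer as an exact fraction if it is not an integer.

20/3

Row minima: Land → 6, Sea → 5; maximin = 6.
Column maxima: Hold → 7, Counter → 10; minimax = 7.
6 ≠ 7, so there is no saddle point; optimal play is mixed.
Let the attacker play Land with probability p. Expected payoff against Hold: 7p + 5(1−p) = 2p + 5; against Counter: 6p + 10(1−p) = −4p + 10.
Setting these equal: 2p + 5 = −4p + 10 ⇒ 6p = 5 ⇒ p = 5/6, and the value is (2)·(5/6) + 5 = 20/3.
For the defender: with q = P(Hold), equating Land's and Sea's payoffs gives q + 6 = −5q + 10 ⇒ q = 2/3.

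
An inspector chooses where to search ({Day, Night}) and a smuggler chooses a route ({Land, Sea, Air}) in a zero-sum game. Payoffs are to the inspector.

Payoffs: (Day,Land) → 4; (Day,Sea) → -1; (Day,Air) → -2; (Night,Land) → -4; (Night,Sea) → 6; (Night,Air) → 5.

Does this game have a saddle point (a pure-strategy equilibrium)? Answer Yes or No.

Row minima: Day → -2, Night → -4; maximin = -2.
Column maxima: Land → 4, Sea → 6, Air → 5; minimax = 4.
-2 ≠ 4, so no pure-strategy equilibrium exists.

No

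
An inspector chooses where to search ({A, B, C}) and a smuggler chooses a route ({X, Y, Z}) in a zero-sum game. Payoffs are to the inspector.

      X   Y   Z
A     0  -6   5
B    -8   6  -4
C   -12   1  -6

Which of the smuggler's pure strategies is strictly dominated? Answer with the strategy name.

X holds the inspector's payoff strictly below Z in every row: 0 < 5, -8 < -4, -12 < -6.
So Z is strictly dominated for the smuggler.

Z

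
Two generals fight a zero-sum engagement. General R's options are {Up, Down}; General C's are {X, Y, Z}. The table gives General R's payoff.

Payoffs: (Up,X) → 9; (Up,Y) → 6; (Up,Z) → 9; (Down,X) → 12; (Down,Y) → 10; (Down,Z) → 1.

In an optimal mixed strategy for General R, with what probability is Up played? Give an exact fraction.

3/4

Row minima: Up → 6, Down → 1; maximin = 6.
Column maxima: X → 12, Y → 10, Z → 9; minimax = 9.
6 ≠ 9, so there is no saddle point; optimal play is mixed.
X is strictly dominated by Y (it gives General R strictly more in every row), so General C never plays it.
On the remaining 2×2 (Up, Down vs Y, Z):
Let General R play Up with probability p. Expected payoff against Y: 6p + 10(1−p) = −4p + 10; against Z: 9p + 1(1−p) = 8p + 1.
Setting these equal: −4p + 10 = 8p + 1 ⇒ −12p = -9 ⇒ p = 3/4, and the value is (-4)·(3/4) + 10 = 7.
For General C: with q = P(Y), equating Up's and Down's payoffs gives −3q + 9 = 9q + 1 ⇒ q = 2/3.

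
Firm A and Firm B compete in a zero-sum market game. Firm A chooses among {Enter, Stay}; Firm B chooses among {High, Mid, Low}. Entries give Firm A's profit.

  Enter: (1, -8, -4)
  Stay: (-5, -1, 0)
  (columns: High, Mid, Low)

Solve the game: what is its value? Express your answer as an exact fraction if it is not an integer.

-41/13

Row minima: Enter → -8, Stay → -5; maximin = -5.
Column maxima: High → 1, Mid → -1, Low → 0; minimax = -1.
-5 ≠ -1, so there is no saddle point; optimal play is mixed.
Low is strictly dominated by Mid (it gives Firm A strictly more in every row), so Firm B never plays it.
On the remaining 2×2 (Enter, Stay vs High, Mid):
Let Firm A play Enter with probability p. Expected payoff against High: 1p + (-5)(1−p) = 6p − 5; against Mid: (-8)p + (-1)(1−p) = −7p − 1.
Setting these equal: 6p − 5 = −7p − 1 ⇒ 13p = 4 ⇒ p = 4/13, and the value is (6)·(4/13) − 5 = -41/13.
For Firm B: with q = P(High), equating Enter's and Stay's payoffs gives 9q − 8 = −4q − 1 ⇒ q = 7/13.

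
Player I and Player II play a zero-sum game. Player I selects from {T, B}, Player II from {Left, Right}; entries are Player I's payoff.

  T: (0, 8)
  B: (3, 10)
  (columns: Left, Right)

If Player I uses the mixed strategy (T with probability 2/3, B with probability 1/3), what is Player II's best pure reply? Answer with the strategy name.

Left

If Player II plays Left, Player I's expected payoff is (2/3)·0 + (1/3)·3 = 1.
If Player II plays Right, Player I's expected payoff is (2/3)·8 + (1/3)·10 = 26/3.
Player II minimizes Player I's payoff; the smallest is 1, so the best response is Left.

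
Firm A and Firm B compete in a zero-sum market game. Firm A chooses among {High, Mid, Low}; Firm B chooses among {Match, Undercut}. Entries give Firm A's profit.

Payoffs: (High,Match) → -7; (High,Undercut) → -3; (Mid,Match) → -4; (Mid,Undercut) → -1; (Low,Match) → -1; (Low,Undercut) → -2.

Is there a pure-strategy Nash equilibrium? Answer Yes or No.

Row minima: High → -7, Mid → -4, Low → -2; maximin = -2.
Column maxima: Match → -1, Undercut → -1; minimax = -1.
-2 ≠ -1, so no pure-strategy equilibrium exists.

No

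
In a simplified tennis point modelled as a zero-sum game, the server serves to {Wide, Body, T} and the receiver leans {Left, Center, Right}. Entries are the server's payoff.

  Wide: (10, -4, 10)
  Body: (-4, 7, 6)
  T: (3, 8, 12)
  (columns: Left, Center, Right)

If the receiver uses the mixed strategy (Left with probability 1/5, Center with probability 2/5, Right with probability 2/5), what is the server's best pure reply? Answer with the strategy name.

T

Expected payoff of Wide: (1/5)·10 + (2/5)·(-4) + (2/5)·10 = 22/5.
Expected payoff of Body: (1/5)·(-4) + (2/5)·7 + (2/5)·6 = 22/5.
Expected payoff of T: (1/5)·3 + (2/5)·8 + (2/5)·12 = 43/5.
The largest is 43/5, so the server's best response is T.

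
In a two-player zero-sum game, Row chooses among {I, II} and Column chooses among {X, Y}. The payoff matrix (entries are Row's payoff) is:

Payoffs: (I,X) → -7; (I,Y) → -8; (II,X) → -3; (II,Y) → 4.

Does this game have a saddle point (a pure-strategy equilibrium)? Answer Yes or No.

Row minima: I → -8, II → -3; maximin = -3.
Column maxima: X → -3, Y → 4; minimax = -3.
maximin = minimax = -3, so a saddle point exists.

Yes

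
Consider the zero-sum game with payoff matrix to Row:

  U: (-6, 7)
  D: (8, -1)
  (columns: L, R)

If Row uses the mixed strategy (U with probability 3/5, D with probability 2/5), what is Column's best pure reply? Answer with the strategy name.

If Column plays L, Row's expected payoff is (3/5)·(-6) + (2/5)·8 = -2/5.
If Column plays R, Row's expected payoff is (3/5)·7 + (2/5)·(-1) = 19/5.
Column minimizes Row's payoff; the smallest is -2/5, so the best response is L.

L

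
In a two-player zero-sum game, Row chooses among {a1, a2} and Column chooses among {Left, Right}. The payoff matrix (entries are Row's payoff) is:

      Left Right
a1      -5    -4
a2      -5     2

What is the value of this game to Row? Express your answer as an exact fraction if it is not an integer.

Row minima: a1 → -5, a2 → -5; maximin = -5.
Column maxima: Left → -5, Right → 2; minimax = -5.
Since maximin = minimax = -5, there is a saddle point and the value is -5.

-5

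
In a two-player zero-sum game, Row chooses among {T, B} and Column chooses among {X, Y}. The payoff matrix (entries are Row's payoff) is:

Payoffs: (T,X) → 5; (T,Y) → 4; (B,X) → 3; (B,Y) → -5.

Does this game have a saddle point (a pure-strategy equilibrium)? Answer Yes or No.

Row minima: T → 4, B → -5; maximin = 4.
Column maxima: X → 5, Y → 4; minimax = 4.
maximin = minimax = 4, so a saddle point exists.

Yes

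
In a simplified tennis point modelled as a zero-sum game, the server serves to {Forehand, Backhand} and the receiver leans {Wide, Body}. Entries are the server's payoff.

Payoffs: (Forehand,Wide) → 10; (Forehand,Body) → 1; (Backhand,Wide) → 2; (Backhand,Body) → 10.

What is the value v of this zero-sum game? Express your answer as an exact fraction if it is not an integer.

98/17

Row minima: Forehand → 1, Backhand → 2; maximin = 2.
Column maxima: Wide → 10, Body → 10; minimax = 10.
2 ≠ 10, so there is no saddle point; optimal play is mixed.
Let the server play Forehand with probability p. Expected payoff against Wide: 10p + 2(1−p) = 8p + 2; against Body: 1p + 10(1−p) = −9p + 10.
Setting these equal: 8p + 2 = −9p + 10 ⇒ 17p = 8 ⇒ p = 8/17, and the value is (8)·(8/17) + 2 = 98/17.
For the receiver: with q = P(Wide), equating Forehand's and Backhand's payoffs gives 9q + 1 = −8q + 10 ⇒ q = 9/17.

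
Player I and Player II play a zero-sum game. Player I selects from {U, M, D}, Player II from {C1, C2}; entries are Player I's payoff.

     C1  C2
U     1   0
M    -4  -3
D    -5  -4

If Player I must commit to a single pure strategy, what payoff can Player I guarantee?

0

Row minima: U → 0, M → -4, D → -5.
The best of these is 0.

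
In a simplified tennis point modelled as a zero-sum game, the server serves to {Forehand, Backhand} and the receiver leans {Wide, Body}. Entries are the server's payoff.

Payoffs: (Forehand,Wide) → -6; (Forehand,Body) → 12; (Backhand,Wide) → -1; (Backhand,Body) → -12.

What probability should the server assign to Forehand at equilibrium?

Row minima: Forehand → -6, Backhand → -12; maximin = -6.
Column maxima: Wide → -1, Body → 12; minimax = -1.
-6 ≠ -1, so there is no saddle point; optimal play is mixed.
Let the server play Forehand with probability p. Expected payoff against Wide: (-6)p + (-1)(1−p) = −5p − 1; against Body: 12p + (-12)(1−p) = 24p − 12.
Setting these equal: −5p − 1 = 24p − 12 ⇒ −29p = -11 ⇒ p = 11/29, and the value is (-5)·(11/29) − 1 = -84/29.
For the receiver: with q = P(Wide), equating Forehand's and Backhand's payoffs gives −18q + 12 = 11q − 12 ⇒ q = 24/29.

11/29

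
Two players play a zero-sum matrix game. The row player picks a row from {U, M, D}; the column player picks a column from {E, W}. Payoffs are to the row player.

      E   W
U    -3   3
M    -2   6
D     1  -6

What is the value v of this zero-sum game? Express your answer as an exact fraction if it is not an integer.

Row minima: U → -3, M → -2, D → -6; maximin = -2.
Column maxima: E → 1, W → 6; minimax = 1.
-2 ≠ 1, so there is no saddle point; optimal play is mixed.
U is strictly dominated by M, so the row player never plays it.
On the remaining 2×2 (M, D vs E, W):
Let the row player play M with probability p. Expected payoff against E: (-2)p + 1(1−p) = −3p + 1; against W: 6p + (-6)(1−p) = 12p − 6.
Setting these equal: −3p + 1 = 12p − 6 ⇒ −15p = -7 ⇒ p = 7/15, and the value is (-3)·(7/15) + 1 = -2/5.
For the column player: with q = P(E), equating M's and D's payoffs gives −8q + 6 = 7q − 6 ⇒ q = 4/5.

-2/5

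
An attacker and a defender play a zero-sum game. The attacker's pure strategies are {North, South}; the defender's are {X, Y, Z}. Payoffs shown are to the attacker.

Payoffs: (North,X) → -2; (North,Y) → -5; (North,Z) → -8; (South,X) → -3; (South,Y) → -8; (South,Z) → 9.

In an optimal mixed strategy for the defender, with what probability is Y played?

Row minima: North → -8, South → -8; maximin = -8.
Column maxima: X → -2, Y → -5, Z → 9; minimax = -5.
-8 ≠ -5, so there is no saddle point; optimal play is mixed.
X is strictly dominated by Y (it gives the attacker strictly more in every row), so the defender never plays it.
On the remaining 2×2 (North, South vs Y, Z):
Let the attacker play North with probability p. Expected payoff against Y: (-5)p + (-8)(1−p) = 3p − 8; against Z: (-8)p + 9(1−p) = −17p + 9.
Setting these equal: 3p − 8 = −17p + 9 ⇒ 20p = 17 ⇒ p = 17/20, and the value is (3)·(17/20) − 8 = -109/20.
For the defender: with q = P(Y), equating North's and South's payoffs gives 3q − 8 = −17q + 9 ⇒ q = 17/20.

17/20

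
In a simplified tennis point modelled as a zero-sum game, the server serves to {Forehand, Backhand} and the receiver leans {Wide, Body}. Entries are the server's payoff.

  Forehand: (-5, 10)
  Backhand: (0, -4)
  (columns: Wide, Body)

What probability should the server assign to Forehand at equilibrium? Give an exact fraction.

Row minima: Forehand → -5, Backhand → -4; maximin = -4.
Column maxima: Wide → 0, Body → 10; minimax = 0.
-4 ≠ 0, so there is no saddle point; optimal play is mixed.
Let the server play Forehand with probability p. Expected payoff against Wide: (-5)p + 0(1−p) = −5p; against Body: 10p + (-4)(1−p) = 14p − 4.
Setting these equal: −5p = 14p − 4 ⇒ −19p = -4 ⇒ p = 4/19, and the value is (-5)·(4/19) = -20/19.
For the receiver: with q = P(Wide), equating Forehand's and Backhand's payoffs gives −15q + 10 = 4q − 4 ⇒ q = 14/19.

4/19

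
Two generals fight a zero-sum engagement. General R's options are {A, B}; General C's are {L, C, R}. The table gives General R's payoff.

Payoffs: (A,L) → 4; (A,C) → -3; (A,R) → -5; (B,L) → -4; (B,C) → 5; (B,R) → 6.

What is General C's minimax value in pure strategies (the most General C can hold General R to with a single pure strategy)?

4

Column maxima: L → 4, C → 5, R → 6.
The smallest of these is 4.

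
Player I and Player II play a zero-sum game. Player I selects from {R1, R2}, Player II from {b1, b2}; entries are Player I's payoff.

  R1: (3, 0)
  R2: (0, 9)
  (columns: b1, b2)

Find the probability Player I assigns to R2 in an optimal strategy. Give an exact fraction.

Row minima: R1 → 0, R2 → 0; maximin = 0.
Column maxima: b1 → 3, b2 → 9; minimax = 3.
0 ≠ 3, so there is no saddle point; optimal play is mixed.
Let Player I play R1 with probability p. Expected payoff against b1: 3p + 0(1−p) = 3p; against b2: 0p + 9(1−p) = −9p + 9.
Setting these equal: 3p = −9p + 9 ⇒ 12p = 9 ⇒ p = 3/4, and the value is (3)·(3/4) = 9/4.
For Player II: with q = P(b1), equating R1's and R2's payoffs gives 3q = −9q + 9 ⇒ q = 3/4.

1/4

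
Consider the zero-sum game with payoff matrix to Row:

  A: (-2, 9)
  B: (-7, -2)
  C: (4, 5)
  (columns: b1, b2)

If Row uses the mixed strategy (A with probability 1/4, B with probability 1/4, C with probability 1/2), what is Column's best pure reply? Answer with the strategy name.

b1

If Column plays b1, Row's expected payoff is (1/4)·(-2) + (1/4)·(-7) + (1/2)·4 = -1/4.
If Column plays b2, Row's expected payoff is (1/4)·9 + (1/4)·(-2) + (1/2)·5 = 17/4.
Column minimizes Row's payoff; the smallest is -1/4, so the best response is b1.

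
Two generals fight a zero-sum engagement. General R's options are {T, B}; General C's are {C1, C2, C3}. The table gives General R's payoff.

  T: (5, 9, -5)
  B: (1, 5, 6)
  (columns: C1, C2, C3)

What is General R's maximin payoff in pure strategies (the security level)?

1

Row minima: T → -5, B → 1.
The best of these is 1.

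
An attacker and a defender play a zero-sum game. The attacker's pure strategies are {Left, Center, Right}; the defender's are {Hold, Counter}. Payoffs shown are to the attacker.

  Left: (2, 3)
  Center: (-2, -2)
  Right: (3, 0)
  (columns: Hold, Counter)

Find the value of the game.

9/4

Row minima: Left → 2, Center → -2, Right → 0; maximin = 2.
Column maxima: Hold → 3, Counter → 3; minimax = 3.
2 ≠ 3, so there is no saddle point; optimal play is mixed.
Center is strictly dominated by Left, so the attacker never plays it.
On the remaining 2×2 (Left, Right vs Hold, Counter):
Let the attacker play Left with probability p. Expected payoff against Hold: 2p + 3(1−p) = −p + 3; against Counter: 3p + 0(1−p) = 3p.
Setting these equal: −p + 3 = 3p ⇒ −4p = -3 ⇒ p = 3/4, and the value is (-1)·(3/4) + 3 = 9/4.
For the defender: with q = P(Hold), equating Left's and Right's payoffs gives −q + 3 = 3q ⇒ q = 3/4.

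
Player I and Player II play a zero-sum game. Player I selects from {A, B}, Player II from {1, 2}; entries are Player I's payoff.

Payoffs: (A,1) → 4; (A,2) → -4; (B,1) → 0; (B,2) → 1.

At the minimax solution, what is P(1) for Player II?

Row minima: A → -4, B → 0; maximin = 0.
Column maxima: 1 → 4, 2 → 1; minimax = 1.
0 ≠ 1, so there is no saddle point; optimal play is mixed.
Let Player I play A with probability p. Expected payoff against 1: 4p + 0(1−p) = 4p; against 2: (-4)p + 1(1−p) = −5p + 1.
Setting these equal: 4p = −5p + 1 ⇒ 9p = 1 ⇒ p = 1/9, and the value is (4)·(1/9) = 4/9.
For Player II: with q = P(1), equating A's and B's payoffs gives 8q − 4 = −q + 1 ⇒ q = 5/9.

5/9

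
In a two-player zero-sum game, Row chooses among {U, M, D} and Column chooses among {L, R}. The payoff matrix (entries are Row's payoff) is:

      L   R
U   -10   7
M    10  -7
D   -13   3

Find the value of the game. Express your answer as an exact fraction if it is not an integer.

0

Row minima: U → -10, M → -7, D → -13; maximin = -7.
Column maxima: L → 10, R → 7; minimax = 7.
-7 ≠ 7, so there is no saddle point; optimal play is mixed.
D is strictly dominated by U, so Row never plays it.
On the remaining 2×2 (U, M vs L, R):
Let Row play U with probability p. Expected payoff against L: (-10)p + 10(1−p) = −20p + 10; against R: 7p + (-7)(1−p) = 14p − 7.
Setting these equal: −20p + 10 = 14p − 7 ⇒ −34p = -17 ⇒ p = 1/2, and the value is (-20)·(1/2) + 10 = 0.
For Column: with q = P(L), equating U's and M's payoffs gives −17q + 7 = 17q − 7 ⇒ q = 7/17.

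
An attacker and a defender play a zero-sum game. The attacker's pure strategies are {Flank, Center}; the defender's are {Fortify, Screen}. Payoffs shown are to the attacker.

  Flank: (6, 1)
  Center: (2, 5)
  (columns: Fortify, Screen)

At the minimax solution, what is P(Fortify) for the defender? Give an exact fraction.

Row minima: Flank → 1, Center → 2; maximin = 2.
Column maxima: Fortify → 6, Screen → 5; minimax = 5.
2 ≠ 5, so there is no saddle point; optimal play is mixed.
Let the attacker play Flank with probability p. Expected payoff against Fortify: 6p + 2(1−p) = 4p + 2; against Screen: 1p + 5(1−p) = −4p + 5.
Setting these equal: 4p + 2 = −4p + 5 ⇒ 8p = 3 ⇒ p = 3/8, and the value is (4)·(3/8) + 2 = 7/2.
For the defender: with q = P(Fortify), equating Flank's and Center's payoffs gives 5q + 1 = −3q + 5 ⇒ q = 1/2.

1/2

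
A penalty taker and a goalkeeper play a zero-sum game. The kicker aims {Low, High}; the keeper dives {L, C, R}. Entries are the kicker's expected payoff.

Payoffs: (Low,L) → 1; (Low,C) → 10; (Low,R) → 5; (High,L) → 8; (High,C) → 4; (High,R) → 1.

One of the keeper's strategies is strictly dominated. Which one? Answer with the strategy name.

C

R holds the kicker's payoff strictly below C in every row: 5 < 10, 1 < 4.
So C is strictly dominated for the keeper.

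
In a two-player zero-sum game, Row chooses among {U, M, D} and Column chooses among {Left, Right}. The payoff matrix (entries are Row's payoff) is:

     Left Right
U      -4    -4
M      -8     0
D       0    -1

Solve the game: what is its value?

-8/9

Row minima: U → -4, M → -8, D → -1; maximin = -1.
Column maxima: Left → 0, Right → 0; minimax = 0.
-1 ≠ 0, so there is no saddle point; optimal play is mixed.
U is strictly dominated by D, so Row never plays it.
On the remaining 2×2 (M, D vs Left, Right):
Let Row play M with probability p. Expected payoff against Left: (-8)p + 0(1−p) = −8p; against Right: 0p + (-1)(1−p) = p − 1.
Setting these equal: −8p = p − 1 ⇒ −9p = -1 ⇒ p = 1/9, and the value is (-8)·(1/9) = -8/9.
For Column: with q = P(Left), equating M's and D's payoffs gives −8q = q − 1 ⇒ q = 1/9.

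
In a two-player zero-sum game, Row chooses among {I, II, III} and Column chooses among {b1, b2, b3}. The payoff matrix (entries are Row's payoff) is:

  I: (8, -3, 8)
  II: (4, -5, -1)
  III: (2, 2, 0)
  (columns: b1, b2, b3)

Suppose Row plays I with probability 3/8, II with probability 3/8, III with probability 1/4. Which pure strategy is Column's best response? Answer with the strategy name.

If Column plays b1, Row's expected payoff is (3/8)·8 + (3/8)·4 + (1/4)·2 = 5.
If Column plays b2, Row's expected payoff is (3/8)·(-3) + (3/8)·(-5) + (1/4)·2 = -5/2.
If Column plays b3, Row's expected payoff is (3/8)·8 + (3/8)·(-1) + (1/4)·0 = 21/8.
Column minimizes Row's payoff; the smallest is -5/2, so the best response is b2.

b2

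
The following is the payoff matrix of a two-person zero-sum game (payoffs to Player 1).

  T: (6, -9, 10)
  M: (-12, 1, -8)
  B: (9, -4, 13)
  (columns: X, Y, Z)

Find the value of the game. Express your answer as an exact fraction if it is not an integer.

-3/2

Row minima: T → -9, M → -12, B → -4; maximin = -4.
Column maxima: X → 9, Y → 1, Z → 13; minimax = 1.
-4 ≠ 1, so there is no saddle point; optimal play is mixed.
T is strictly dominated by B, so Player 1 never plays it.
Z is strictly dominated by X (it gives Player 1 strictly more in every row), so Player 2 never plays it.
On the remaining 2×2 (M, B vs X, Y):
Let Player 1 play M with probability p. Expected payoff against X: (-12)p + 9(1−p) = −21p + 9; against Y: 1p + (-4)(1−p) = 5p − 4.
Setting these equal: −21p + 9 = 5p − 4 ⇒ −26p = -13 ⇒ p = 1/2, and the value is (-21)·(1/2) + 9 = -3/2.
For Player 2: with q = P(X), equating M's and B's payoffs gives −13q + 1 = 13q − 4 ⇒ q = 5/26.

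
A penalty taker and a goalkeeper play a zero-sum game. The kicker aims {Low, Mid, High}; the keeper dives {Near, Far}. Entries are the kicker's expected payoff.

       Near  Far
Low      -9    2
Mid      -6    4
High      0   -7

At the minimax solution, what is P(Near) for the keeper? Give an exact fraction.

11/17

Row minima: Low → -9, Mid → -6, High → -7; maximin = -6.
Column maxima: Near → 0, Far → 4; minimax = 0.
-6 ≠ 0, so there is no saddle point; optimal play is mixed.
Low is strictly dominated by Mid, so the kicker never plays it.
On the remaining 2×2 (Mid, High vs Near, Far):
Let the kicker play Mid with probability p. Expected payoff against Near: (-6)p + 0(1−p) = −6p; against Far: 4p + (-7)(1−p) = 11p − 7.
Setting these equal: −6p = 11p − 7 ⇒ −17p = -7 ⇒ p = 7/17, and the value is (-6)·(7/17) = -42/17.
For the keeper: with q = P(Near), equating Mid's and High's payoffs gives −10q + 4 = 7q − 7 ⇒ q = 11/17.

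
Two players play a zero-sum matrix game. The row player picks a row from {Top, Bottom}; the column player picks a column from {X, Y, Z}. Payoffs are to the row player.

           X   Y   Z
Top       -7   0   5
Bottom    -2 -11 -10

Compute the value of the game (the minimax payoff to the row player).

-77/16

Row minima: Top → -7, Bottom → -11; maximin = -7.
Column maxima: X → -2, Y → 0, Z → 5; minimax = -2.
-7 ≠ -2, so there is no saddle point; optimal play is mixed.
Z is strictly dominated by Y (it gives the row player strictly more in every row), so the column player never plays it.
On the remaining 2×2 (Top, Bottom vs X, Y):
Let the row player play Top with probability p. Expected payoff against X: (-7)p + (-2)(1−p) = −5p − 2; against Y: 0p + (-11)(1−p) = 11p − 11.
Setting these equal: −5p − 2 = 11p − 11 ⇒ −16p = -9 ⇒ p = 9/16, and the value is (-5)·(9/16) − 2 = -77/16.
For the column player: with q = P(X), equating Top's and Bottom's payoffs gives −7q = 9q − 11 ⇒ q = 11/16.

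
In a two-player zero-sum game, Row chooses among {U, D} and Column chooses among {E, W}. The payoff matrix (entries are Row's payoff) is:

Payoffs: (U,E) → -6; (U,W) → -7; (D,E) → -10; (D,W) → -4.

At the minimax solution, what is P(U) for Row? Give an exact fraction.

6/7

Row minima: U → -7, D → -10; maximin = -7.
Column maxima: E → -6, W → -4; minimax = -6.
-7 ≠ -6, so there is no saddle point; optimal play is mixed.
Let Row play U with probability p. Expected payoff against E: (-6)p + (-10)(1−p) = 4p − 10; against W: (-7)p + (-4)(1−p) = −3p − 4.
Setting these equal: 4p − 10 = −3p − 4 ⇒ 7p = 6 ⇒ p = 6/7, and the value is (4)·(6/7) − 10 = -46/7.
For Column: with q = P(E), equating U's and D's payoffs gives q − 7 = −6q − 4 ⇒ q = 3/7.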